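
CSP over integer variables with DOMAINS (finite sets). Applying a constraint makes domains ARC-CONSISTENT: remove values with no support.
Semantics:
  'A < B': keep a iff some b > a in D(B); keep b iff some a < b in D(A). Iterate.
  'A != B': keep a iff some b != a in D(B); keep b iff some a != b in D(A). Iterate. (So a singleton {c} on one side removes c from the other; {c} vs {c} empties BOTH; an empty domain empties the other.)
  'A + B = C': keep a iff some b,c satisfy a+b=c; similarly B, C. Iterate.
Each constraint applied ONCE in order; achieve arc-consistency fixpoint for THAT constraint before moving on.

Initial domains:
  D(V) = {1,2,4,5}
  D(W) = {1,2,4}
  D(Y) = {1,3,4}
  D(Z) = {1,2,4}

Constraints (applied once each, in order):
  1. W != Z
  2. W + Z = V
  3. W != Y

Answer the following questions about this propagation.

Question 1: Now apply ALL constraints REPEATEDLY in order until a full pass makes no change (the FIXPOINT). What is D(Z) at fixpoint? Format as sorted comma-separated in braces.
pass 0 (initial): D(Z)={1,2,4}
pass 1: V {1,2,4,5}->{2,4,5}
pass 2: no change
Fixpoint after 2 passes: D(Z) = {1,2,4}

Answer: {1,2,4}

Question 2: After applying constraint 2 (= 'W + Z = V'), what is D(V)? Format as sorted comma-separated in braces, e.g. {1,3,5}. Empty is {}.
Constraint 1 (W != Z) on D(W)={1,2,4} D(Z)={1,2,4}: no change
Constraint 2 (W + Z = V) on D(W)={1,2,4} D(Z)={1,2,4} D(V)={1,2,4,5}: V {1,2,4,5}->{2,4,5}
So after constraint 2: D(V) = {2,4,5}

Answer: {2,4,5}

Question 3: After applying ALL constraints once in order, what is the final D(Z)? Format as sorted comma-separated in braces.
Answer: {1,2,4}

Derivation:
Constraint 1 (W != Z) on D(W)={1,2,4} D(Z)={1,2,4}: no change
Constraint 2 (W + Z = V) on D(W)={1,2,4} D(Z)={1,2,4} D(V)={1,2,4,5}: V {1,2,4,5}->{2,4,5}
Constraint 3 (W != Y) on D(W)={1,2,4} D(Y)={1,3,4}: no change
So after all 3 constraints: D(Z) = {1,2,4}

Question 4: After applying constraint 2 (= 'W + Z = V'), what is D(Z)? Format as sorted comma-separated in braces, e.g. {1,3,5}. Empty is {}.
Constraint 1 (W != Z) on D(W)={1,2,4} D(Z)={1,2,4}: no change
Constraint 2 (W + Z = V) on D(W)={1,2,4} D(Z)={1,2,4} D(V)={1,2,4,5}: V {1,2,4,5}->{2,4,5}
So after constraint 2: D(Z) = {1,2,4}

Answer: {1,2,4}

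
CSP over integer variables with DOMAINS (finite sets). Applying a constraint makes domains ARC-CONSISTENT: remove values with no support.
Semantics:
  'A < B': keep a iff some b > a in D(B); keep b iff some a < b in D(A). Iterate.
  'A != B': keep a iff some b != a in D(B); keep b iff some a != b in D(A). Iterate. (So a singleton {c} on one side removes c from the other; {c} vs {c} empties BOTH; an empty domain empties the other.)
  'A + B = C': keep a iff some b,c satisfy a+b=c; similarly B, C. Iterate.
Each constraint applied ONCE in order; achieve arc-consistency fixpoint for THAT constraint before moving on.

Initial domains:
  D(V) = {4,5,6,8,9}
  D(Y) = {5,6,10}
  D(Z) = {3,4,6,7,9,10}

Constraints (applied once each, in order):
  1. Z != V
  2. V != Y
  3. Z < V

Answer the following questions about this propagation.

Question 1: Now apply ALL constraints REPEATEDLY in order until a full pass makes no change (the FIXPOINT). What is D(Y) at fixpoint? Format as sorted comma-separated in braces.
Answer: {5,6,10}

Derivation:
pass 0 (initial): D(Y)={5,6,10}
pass 1: Z {3,4,6,7,9,10}->{3,4,6,7}
pass 2: no change
Fixpoint after 2 passes: D(Y) = {5,6,10}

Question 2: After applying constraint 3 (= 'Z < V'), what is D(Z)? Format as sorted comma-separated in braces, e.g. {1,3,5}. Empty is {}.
Constraint 1 (Z != V) on D(Z)={3,4,6,7,9,10} D(V)={4,5,6,8,9}: no change
Constraint 2 (V != Y) on D(V)={4,5,6,8,9} D(Y)={5,6,10}: no change
Constraint 3 (Z < V) on D(Z)={3,4,6,7,9,10} D(V)={4,5,6,8,9}: Z {3,4,6,7,9,10}->{3,4,6,7}
So after constraint 3: D(Z) = {3,4,6,7}

Answer: {3,4,6,7}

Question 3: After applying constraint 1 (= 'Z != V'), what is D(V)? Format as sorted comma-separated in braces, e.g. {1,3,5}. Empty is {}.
Constraint 1 (Z != V) on D(Z)={3,4,6,7,9,10} D(V)={4,5,6,8,9}: no change
So after constraint 1: D(V) = {4,5,6,8,9}

Answer: {4,5,6,8,9}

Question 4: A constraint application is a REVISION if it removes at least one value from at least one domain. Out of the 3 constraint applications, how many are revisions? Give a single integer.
Answer: 1

Derivation:
Constraint 1 (Z != V) on D(Z)={3,4,6,7,9,10} D(V)={4,5,6,8,9}: no change => not a revision
Constraint 2 (V != Y) on D(V)={4,5,6,8,9} D(Y)={5,6,10}: no change => not a revision
Constraint 3 (Z < V) on D(Z)={3,4,6,7,9,10} D(V)={4,5,6,8,9}: Z {3,4,6,7,9,10}->{3,4,6,7} => REVISION
Total revisions = 1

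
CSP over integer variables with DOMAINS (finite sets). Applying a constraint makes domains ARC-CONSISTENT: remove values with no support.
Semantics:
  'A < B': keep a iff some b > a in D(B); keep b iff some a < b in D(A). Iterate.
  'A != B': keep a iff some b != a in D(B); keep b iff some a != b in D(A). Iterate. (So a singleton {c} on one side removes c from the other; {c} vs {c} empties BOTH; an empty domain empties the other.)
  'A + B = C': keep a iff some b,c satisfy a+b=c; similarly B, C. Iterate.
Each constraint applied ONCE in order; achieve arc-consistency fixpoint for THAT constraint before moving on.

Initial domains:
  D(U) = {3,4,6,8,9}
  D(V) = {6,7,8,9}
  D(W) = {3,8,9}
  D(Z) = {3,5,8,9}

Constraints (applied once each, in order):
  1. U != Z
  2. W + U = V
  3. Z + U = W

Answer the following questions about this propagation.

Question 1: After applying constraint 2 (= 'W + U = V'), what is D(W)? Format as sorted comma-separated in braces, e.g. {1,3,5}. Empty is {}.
Constraint 1 (U != Z) on D(U)={3,4,6,8,9} D(Z)={3,5,8,9}: no change
Constraint 2 (W + U = V) on D(W)={3,8,9} D(U)={3,4,6,8,9} D(V)={6,7,8,9}: W {3,8,9}->{3}; U {3,4,6,8,9}->{3,4,6}; V {6,7,8,9}->{6,7,9}
So after constraint 2: D(W) = {3}

Answer: {3}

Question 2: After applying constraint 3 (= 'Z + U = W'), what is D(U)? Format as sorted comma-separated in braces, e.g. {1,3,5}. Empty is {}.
Answer: {}

Derivation:
Constraint 1 (U != Z) on D(U)={3,4,6,8,9} D(Z)={3,5,8,9}: no change
Constraint 2 (W + U = V) on D(W)={3,8,9} D(U)={3,4,6,8,9} D(V)={6,7,8,9}: W {3,8,9}->{3}; U {3,4,6,8,9}->{3,4,6}; V {6,7,8,9}->{6,7,9}
Constraint 3 (Z + U = W) on D(Z)={3,5,8,9} D(U)={3,4,6} D(W)={3}: Z {3,5,8,9}->{}; U {3,4,6}->{}; W {3}->{}
So after constraint 3: D(U) = {}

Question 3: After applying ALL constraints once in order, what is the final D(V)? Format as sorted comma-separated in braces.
Constraint 1 (U != Z) on D(U)={3,4,6,8,9} D(Z)={3,5,8,9}: no change
Constraint 2 (W + U = V) on D(W)={3,8,9} D(U)={3,4,6,8,9} D(V)={6,7,8,9}: W {3,8,9}->{3}; U {3,4,6,8,9}->{3,4,6}; V {6,7,8,9}->{6,7,9}
Constraint 3 (Z + U = W) on D(Z)={3,5,8,9} D(U)={3,4,6} D(W)={3}: Z {3,5,8,9}->{}; U {3,4,6}->{}; W {3}->{}
So after all 3 constraints: D(V) = {6,7,9}

Answer: {6,7,9}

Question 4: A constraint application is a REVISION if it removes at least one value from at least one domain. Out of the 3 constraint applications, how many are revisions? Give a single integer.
Constraint 1 (U != Z) on D(U)={3,4,6,8,9} D(Z)={3,5,8,9}: no change => not a revision
Constraint 2 (W + U = V) on D(W)={3,8,9} D(U)={3,4,6,8,9} D(V)={6,7,8,9}: W {3,8,9}->{3}; U {3,4,6,8,9}->{3,4,6}; V {6,7,8,9}->{6,7,9} => REVISION
Constraint 3 (Z + U = W) on D(Z)={3,5,8,9} D(U)={3,4,6} D(W)={3}: Z {3,5,8,9}->{}; U {3,4,6}->{}; W {3}->{} => REVISION
Total revisions = 2

Answer: 2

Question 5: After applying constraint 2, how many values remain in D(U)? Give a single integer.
Constraint 1 (U != Z) on D(U)={3,4,6,8,9} D(Z)={3,5,8,9}: no change
Constraint 2 (W + U = V) on D(W)={3,8,9} D(U)={3,4,6,8,9} D(V)={6,7,8,9}: W {3,8,9}->{3}; U {3,4,6,8,9}->{3,4,6}; V {6,7,8,9}->{6,7,9}
So after constraint 2: D(U)={3,4,6}, size = 3

Answer: 3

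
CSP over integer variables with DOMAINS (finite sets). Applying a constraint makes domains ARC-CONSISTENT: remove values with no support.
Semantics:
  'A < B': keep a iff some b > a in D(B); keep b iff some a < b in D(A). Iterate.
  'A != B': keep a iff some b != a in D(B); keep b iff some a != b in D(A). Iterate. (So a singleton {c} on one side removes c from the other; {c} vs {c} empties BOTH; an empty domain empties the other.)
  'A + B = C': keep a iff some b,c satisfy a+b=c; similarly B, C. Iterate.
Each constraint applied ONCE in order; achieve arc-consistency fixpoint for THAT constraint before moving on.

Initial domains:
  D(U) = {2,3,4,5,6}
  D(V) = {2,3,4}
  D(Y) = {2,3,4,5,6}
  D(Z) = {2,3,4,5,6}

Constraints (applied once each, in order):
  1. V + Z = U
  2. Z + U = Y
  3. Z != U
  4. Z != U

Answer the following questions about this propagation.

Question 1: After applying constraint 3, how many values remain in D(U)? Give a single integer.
Constraint 1 (V + Z = U) on D(V)={2,3,4} D(Z)={2,3,4,5,6} D(U)={2,3,4,5,6}: Z {2,3,4,5,6}->{2,3,4}; U {2,3,4,5,6}->{4,5,6}
Constraint 2 (Z + U = Y) on D(Z)={2,3,4} D(U)={4,5,6} D(Y)={2,3,4,5,6}: Z {2,3,4}->{2}; U {4,5,6}->{4}; Y {2,3,4,5,6}->{6}
Constraint 3 (Z != U) on D(Z)={2} D(U)={4}: no change
So after constraint 3: D(U)={4}, size = 1

Answer: 1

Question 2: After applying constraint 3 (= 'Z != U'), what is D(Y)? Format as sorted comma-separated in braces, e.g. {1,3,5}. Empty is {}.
Constraint 1 (V + Z = U) on D(V)={2,3,4} D(Z)={2,3,4,5,6} D(U)={2,3,4,5,6}: Z {2,3,4,5,6}->{2,3,4}; U {2,3,4,5,6}->{4,5,6}
Constraint 2 (Z + U = Y) on D(Z)={2,3,4} D(U)={4,5,6} D(Y)={2,3,4,5,6}: Z {2,3,4}->{2}; U {4,5,6}->{4}; Y {2,3,4,5,6}->{6}
Constraint 3 (Z != U) on D(Z)={2} D(U)={4}: no change
So after constraint 3: D(Y) = {6}

Answer: {6}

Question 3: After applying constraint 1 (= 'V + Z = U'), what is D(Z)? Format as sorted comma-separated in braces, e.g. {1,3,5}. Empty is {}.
Constraint 1 (V + Z = U) on D(V)={2,3,4} D(Z)={2,3,4,5,6} D(U)={2,3,4,5,6}: Z {2,3,4,5,6}->{2,3,4}; U {2,3,4,5,6}->{4,5,6}
So after constraint 1: D(Z) = {2,3,4}

Answer: {2,3,4}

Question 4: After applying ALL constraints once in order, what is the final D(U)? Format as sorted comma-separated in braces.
Constraint 1 (V + Z = U) on D(V)={2,3,4} D(Z)={2,3,4,5,6} D(U)={2,3,4,5,6}: Z {2,3,4,5,6}->{2,3,4}; U {2,3,4,5,6}->{4,5,6}
Constraint 2 (Z + U = Y) on D(Z)={2,3,4} D(U)={4,5,6} D(Y)={2,3,4,5,6}: Z {2,3,4}->{2}; U {4,5,6}->{4}; Y {2,3,4,5,6}->{6}
Constraint 3 (Z != U) on D(Z)={2} D(U)={4}: no change
Constraint 4 (Z != U) on D(Z)={2} D(U)={4}: no change
So after all 4 constraints: D(U) = {4}

Answer: {4}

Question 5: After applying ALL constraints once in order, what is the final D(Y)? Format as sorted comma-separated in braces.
Constraint 1 (V + Z = U) on D(V)={2,3,4} D(Z)={2,3,4,5,6} D(U)={2,3,4,5,6}: Z {2,3,4,5,6}->{2,3,4}; U {2,3,4,5,6}->{4,5,6}
Constraint 2 (Z + U = Y) on D(Z)={2,3,4} D(U)={4,5,6} D(Y)={2,3,4,5,6}: Z {2,3,4}->{2}; U {4,5,6}->{4}; Y {2,3,4,5,6}->{6}
Constraint 3 (Z != U) on D(Z)={2} D(U)={4}: no change
Constraint 4 (Z != U) on D(Z)={2} D(U)={4}: no change
So after all 4 constraints: D(Y) = {6}

Answer: {6}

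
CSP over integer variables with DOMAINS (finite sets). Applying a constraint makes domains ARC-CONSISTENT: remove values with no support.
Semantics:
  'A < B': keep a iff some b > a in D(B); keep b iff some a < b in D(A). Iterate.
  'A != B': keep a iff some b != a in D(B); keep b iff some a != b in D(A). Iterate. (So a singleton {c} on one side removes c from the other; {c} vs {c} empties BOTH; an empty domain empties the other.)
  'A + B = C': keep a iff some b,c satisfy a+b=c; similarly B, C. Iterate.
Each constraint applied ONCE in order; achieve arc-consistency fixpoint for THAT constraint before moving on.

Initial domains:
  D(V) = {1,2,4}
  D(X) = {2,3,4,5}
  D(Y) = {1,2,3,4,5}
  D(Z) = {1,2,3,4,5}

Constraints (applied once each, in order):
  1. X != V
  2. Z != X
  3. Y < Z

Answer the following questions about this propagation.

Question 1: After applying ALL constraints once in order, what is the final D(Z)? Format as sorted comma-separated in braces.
Constraint 1 (X != V) on D(X)={2,3,4,5} D(V)={1,2,4}: no change
Constraint 2 (Z != X) on D(Z)={1,2,3,4,5} D(X)={2,3,4,5}: no change
Constraint 3 (Y < Z) on D(Y)={1,2,3,4,5} D(Z)={1,2,3,4,5}: Y {1,2,3,4,5}->{1,2,3,4}; Z {1,2,3,4,5}->{2,3,4,5}
So after all 3 constraints: D(Z) = {2,3,4,5}

Answer: {2,3,4,5}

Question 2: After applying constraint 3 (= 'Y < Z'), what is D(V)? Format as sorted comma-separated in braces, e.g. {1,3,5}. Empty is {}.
Answer: {1,2,4}

Derivation:
Constraint 1 (X != V) on D(X)={2,3,4,5} D(V)={1,2,4}: no change
Constraint 2 (Z != X) on D(Z)={1,2,3,4,5} D(X)={2,3,4,5}: no change
Constraint 3 (Y < Z) on D(Y)={1,2,3,4,5} D(Z)={1,2,3,4,5}: Y {1,2,3,4,5}->{1,2,3,4}; Z {1,2,3,4,5}->{2,3,4,5}
So after constraint 3: D(V) = {1,2,4}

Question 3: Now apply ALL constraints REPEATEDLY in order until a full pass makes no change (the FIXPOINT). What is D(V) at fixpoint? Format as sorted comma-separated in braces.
Answer: {1,2,4}

Derivation:
pass 0 (initial): D(V)={1,2,4}
pass 1: Y {1,2,3,4,5}->{1,2,3,4}; Z {1,2,3,4,5}->{2,3,4,5}
pass 2: no change
Fixpoint after 2 passes: D(V) = {1,2,4}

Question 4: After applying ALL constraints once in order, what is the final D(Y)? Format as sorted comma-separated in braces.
Answer: {1,2,3,4}

Derivation:
Constraint 1 (X != V) on D(X)={2,3,4,5} D(V)={1,2,4}: no change
Constraint 2 (Z != X) on D(Z)={1,2,3,4,5} D(X)={2,3,4,5}: no change
Constraint 3 (Y < Z) on D(Y)={1,2,3,4,5} D(Z)={1,2,3,4,5}: Y {1,2,3,4,5}->{1,2,3,4}; Z {1,2,3,4,5}->{2,3,4,5}
So after all 3 constraints: D(Y) = {1,2,3,4}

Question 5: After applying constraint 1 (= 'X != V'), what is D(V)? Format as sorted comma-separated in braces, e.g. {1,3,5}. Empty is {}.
Answer: {1,2,4}

Derivation:
Constraint 1 (X != V) on D(X)={2,3,4,5} D(V)={1,2,4}: no change
So after constraint 1: D(V) = {1,2,4}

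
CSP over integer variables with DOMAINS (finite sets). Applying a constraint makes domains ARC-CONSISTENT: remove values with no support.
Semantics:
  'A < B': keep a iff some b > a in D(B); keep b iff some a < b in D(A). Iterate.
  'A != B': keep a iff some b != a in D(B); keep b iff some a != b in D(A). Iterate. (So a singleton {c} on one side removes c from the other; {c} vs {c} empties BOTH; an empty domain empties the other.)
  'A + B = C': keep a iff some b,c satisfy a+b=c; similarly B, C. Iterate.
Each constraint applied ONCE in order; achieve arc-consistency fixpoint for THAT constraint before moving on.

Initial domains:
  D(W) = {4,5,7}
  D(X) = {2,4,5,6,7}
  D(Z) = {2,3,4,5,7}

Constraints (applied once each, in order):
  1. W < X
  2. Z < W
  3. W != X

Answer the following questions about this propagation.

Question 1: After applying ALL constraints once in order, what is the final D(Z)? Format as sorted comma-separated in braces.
Constraint 1 (W < X) on D(W)={4,5,7} D(X)={2,4,5,6,7}: W {4,5,7}->{4,5}; X {2,4,5,6,7}->{5,6,7}
Constraint 2 (Z < W) on D(Z)={2,3,4,5,7} D(W)={4,5}: Z {2,3,4,5,7}->{2,3,4}
Constraint 3 (W != X) on D(W)={4,5} D(X)={5,6,7}: no change
So after all 3 constraints: D(Z) = {2,3,4}

Answer: {2,3,4}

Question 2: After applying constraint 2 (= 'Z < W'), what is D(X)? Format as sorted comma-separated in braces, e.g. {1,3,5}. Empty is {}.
Answer: {5,6,7}

Derivation:
Constraint 1 (W < X) on D(W)={4,5,7} D(X)={2,4,5,6,7}: W {4,5,7}->{4,5}; X {2,4,5,6,7}->{5,6,7}
Constraint 2 (Z < W) on D(Z)={2,3,4,5,7} D(W)={4,5}: Z {2,3,4,5,7}->{2,3,4}
So after constraint 2: D(X) = {5,6,7}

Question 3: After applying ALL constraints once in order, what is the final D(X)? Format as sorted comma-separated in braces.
Answer: {5,6,7}

Derivation:
Constraint 1 (W < X) on D(W)={4,5,7} D(X)={2,4,5,6,7}: W {4,5,7}->{4,5}; X {2,4,5,6,7}->{5,6,7}
Constraint 2 (Z < W) on D(Z)={2,3,4,5,7} D(W)={4,5}: Z {2,3,4,5,7}->{2,3,4}
Constraint 3 (W != X) on D(W)={4,5} D(X)={5,6,7}: no change
So after all 3 constraints: D(X) = {5,6,7}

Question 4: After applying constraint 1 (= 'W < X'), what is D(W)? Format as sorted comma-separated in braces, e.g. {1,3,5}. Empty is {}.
Constraint 1 (W < X) on D(W)={4,5,7} D(X)={2,4,5,6,7}: W {4,5,7}->{4,5}; X {2,4,5,6,7}->{5,6,7}
So after constraint 1: D(W) = {4,5}

Answer: {4,5}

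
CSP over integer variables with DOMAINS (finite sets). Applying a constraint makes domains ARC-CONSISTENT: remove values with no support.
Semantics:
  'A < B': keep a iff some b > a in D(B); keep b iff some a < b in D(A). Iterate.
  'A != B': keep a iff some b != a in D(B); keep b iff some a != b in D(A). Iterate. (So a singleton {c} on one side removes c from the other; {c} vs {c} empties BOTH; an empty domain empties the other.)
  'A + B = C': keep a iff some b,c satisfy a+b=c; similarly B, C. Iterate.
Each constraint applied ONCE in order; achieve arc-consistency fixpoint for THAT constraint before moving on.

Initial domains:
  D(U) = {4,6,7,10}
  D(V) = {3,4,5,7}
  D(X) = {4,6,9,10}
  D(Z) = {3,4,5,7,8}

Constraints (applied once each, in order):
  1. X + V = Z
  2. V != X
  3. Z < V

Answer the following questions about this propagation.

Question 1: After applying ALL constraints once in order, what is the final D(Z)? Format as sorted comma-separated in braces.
Constraint 1 (X + V = Z) on D(X)={4,6,9,10} D(V)={3,4,5,7} D(Z)={3,4,5,7,8}: X {4,6,9,10}->{4}; V {3,4,5,7}->{3,4}; Z {3,4,5,7,8}->{7,8}
Constraint 2 (V != X) on D(V)={3,4} D(X)={4}: V {3,4}->{3}
Constraint 3 (Z < V) on D(Z)={7,8} D(V)={3}: Z {7,8}->{}; V {3}->{}
So after all 3 constraints: D(Z) = {}

Answer: {}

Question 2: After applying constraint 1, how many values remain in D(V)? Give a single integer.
Constraint 1 (X + V = Z) on D(X)={4,6,9,10} D(V)={3,4,5,7} D(Z)={3,4,5,7,8}: X {4,6,9,10}->{4}; V {3,4,5,7}->{3,4}; Z {3,4,5,7,8}->{7,8}
So after constraint 1: D(V)={3,4}, size = 2

Answer: 2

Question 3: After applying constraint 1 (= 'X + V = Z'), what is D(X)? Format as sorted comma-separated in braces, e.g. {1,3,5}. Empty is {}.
Constraint 1 (X + V = Z) on D(X)={4,6,9,10} D(V)={3,4,5,7} D(Z)={3,4,5,7,8}: X {4,6,9,10}->{4}; V {3,4,5,7}->{3,4}; Z {3,4,5,7,8}->{7,8}
So after constraint 1: D(X) = {4}

Answer: {4}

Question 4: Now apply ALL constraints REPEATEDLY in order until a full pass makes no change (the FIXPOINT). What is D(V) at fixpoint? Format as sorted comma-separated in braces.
Answer: {}

Derivation:
pass 0 (initial): D(V)={3,4,5,7}
pass 1: V {3,4,5,7}->{}; X {4,6,9,10}->{4}; Z {3,4,5,7,8}->{}
pass 2: X {4}->{}
pass 3: no change
Fixpoint after 3 passes: D(V) = {}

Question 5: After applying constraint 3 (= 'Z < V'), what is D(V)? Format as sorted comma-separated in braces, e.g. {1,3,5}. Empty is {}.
Answer: {}

Derivation:
Constraint 1 (X + V = Z) on D(X)={4,6,9,10} D(V)={3,4,5,7} D(Z)={3,4,5,7,8}: X {4,6,9,10}->{4}; V {3,4,5,7}->{3,4}; Z {3,4,5,7,8}->{7,8}
Constraint 2 (V != X) on D(V)={3,4} D(X)={4}: V {3,4}->{3}
Constraint 3 (Z < V) on D(Z)={7,8} D(V)={3}: Z {7,8}->{}; V {3}->{}
So after constraint 3: D(V) = {}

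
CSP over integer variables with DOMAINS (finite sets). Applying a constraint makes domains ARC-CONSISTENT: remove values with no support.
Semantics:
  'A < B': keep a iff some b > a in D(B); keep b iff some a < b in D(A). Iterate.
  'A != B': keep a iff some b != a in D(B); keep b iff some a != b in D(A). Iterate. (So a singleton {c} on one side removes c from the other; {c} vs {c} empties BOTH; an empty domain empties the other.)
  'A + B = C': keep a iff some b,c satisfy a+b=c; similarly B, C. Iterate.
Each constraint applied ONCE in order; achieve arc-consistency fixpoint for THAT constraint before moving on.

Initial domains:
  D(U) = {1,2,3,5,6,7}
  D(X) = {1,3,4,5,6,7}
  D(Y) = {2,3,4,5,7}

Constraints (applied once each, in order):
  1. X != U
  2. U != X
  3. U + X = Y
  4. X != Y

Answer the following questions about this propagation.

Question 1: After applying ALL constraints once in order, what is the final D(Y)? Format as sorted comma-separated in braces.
Answer: {2,3,4,5,7}

Derivation:
Constraint 1 (X != U) on D(X)={1,3,4,5,6,7} D(U)={1,2,3,5,6,7}: no change
Constraint 2 (U != X) on D(U)={1,2,3,5,6,7} D(X)={1,3,4,5,6,7}: no change
Constraint 3 (U + X = Y) on D(U)={1,2,3,5,6,7} D(X)={1,3,4,5,6,7} D(Y)={2,3,4,5,7}: U {1,2,3,5,6,7}->{1,2,3,6}; X {1,3,4,5,6,7}->{1,3,4,5,6}
Constraint 4 (X != Y) on D(X)={1,3,4,5,6} D(Y)={2,3,4,5,7}: no change
So after all 4 constraints: D(Y) = {2,3,4,5,7}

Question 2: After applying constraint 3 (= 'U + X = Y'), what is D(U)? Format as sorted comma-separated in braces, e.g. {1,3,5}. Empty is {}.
Answer: {1,2,3,6}

Derivation:
Constraint 1 (X != U) on D(X)={1,3,4,5,6,7} D(U)={1,2,3,5,6,7}: no change
Constraint 2 (U != X) on D(U)={1,2,3,5,6,7} D(X)={1,3,4,5,6,7}: no change
Constraint 3 (U + X = Y) on D(U)={1,2,3,5,6,7} D(X)={1,3,4,5,6,7} D(Y)={2,3,4,5,7}: U {1,2,3,5,6,7}->{1,2,3,6}; X {1,3,4,5,6,7}->{1,3,4,5,6}
So after constraint 3: D(U) = {1,2,3,6}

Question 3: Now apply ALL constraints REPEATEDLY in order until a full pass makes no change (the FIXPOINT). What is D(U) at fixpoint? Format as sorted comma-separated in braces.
Answer: {1,2,3,6}

Derivation:
pass 0 (initial): D(U)={1,2,3,5,6,7}
pass 1: U {1,2,3,5,6,7}->{1,2,3,6}; X {1,3,4,5,6,7}->{1,3,4,5,6}
pass 2: no change
Fixpoint after 2 passes: D(U) = {1,2,3,6}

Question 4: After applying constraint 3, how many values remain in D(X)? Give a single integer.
Answer: 5

Derivation:
Constraint 1 (X != U) on D(X)={1,3,4,5,6,7} D(U)={1,2,3,5,6,7}: no change
Constraint 2 (U != X) on D(U)={1,2,3,5,6,7} D(X)={1,3,4,5,6,7}: no change
Constraint 3 (U + X = Y) on D(U)={1,2,3,5,6,7} D(X)={1,3,4,5,6,7} D(Y)={2,3,4,5,7}: U {1,2,3,5,6,7}->{1,2,3,6}; X {1,3,4,5,6,7}->{1,3,4,5,6}
So after constraint 3: D(X)={1,3,4,5,6}, size = 5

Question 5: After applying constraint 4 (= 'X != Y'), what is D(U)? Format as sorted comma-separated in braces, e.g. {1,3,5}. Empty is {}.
Constraint 1 (X != U) on D(X)={1,3,4,5,6,7} D(U)={1,2,3,5,6,7}: no change
Constraint 2 (U != X) on D(U)={1,2,3,5,6,7} D(X)={1,3,4,5,6,7}: no change
Constraint 3 (U + X = Y) on D(U)={1,2,3,5,6,7} D(X)={1,3,4,5,6,7} D(Y)={2,3,4,5,7}: U {1,2,3,5,6,7}->{1,2,3,6}; X {1,3,4,5,6,7}->{1,3,4,5,6}
Constraint 4 (X != Y) on D(X)={1,3,4,5,6} D(Y)={2,3,4,5,7}: no change
So after constraint 4: D(U) = {1,2,3,6}

Answer: {1,2,3,6}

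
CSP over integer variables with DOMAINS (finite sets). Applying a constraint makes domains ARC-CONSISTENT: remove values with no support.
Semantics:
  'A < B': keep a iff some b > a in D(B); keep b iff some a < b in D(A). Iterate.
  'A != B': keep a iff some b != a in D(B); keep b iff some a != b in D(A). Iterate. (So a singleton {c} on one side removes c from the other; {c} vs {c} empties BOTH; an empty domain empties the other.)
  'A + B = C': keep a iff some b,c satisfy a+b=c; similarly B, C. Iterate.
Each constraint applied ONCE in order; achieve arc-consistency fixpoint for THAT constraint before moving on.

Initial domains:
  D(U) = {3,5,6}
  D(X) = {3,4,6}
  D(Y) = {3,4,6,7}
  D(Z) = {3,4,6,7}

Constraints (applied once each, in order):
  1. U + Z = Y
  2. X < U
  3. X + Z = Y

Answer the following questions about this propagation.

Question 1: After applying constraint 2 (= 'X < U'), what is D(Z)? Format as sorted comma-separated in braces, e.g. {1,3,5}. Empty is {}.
Answer: {3,4}

Derivation:
Constraint 1 (U + Z = Y) on D(U)={3,5,6} D(Z)={3,4,6,7} D(Y)={3,4,6,7}: U {3,5,6}->{3}; Z {3,4,6,7}->{3,4}; Y {3,4,6,7}->{6,7}
Constraint 2 (X < U) on D(X)={3,4,6} D(U)={3}: X {3,4,6}->{}; U {3}->{}
So after constraint 2: D(Z) = {3,4}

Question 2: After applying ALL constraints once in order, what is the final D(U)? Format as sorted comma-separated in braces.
Answer: {}

Derivation:
Constraint 1 (U + Z = Y) on D(U)={3,5,6} D(Z)={3,4,6,7} D(Y)={3,4,6,7}: U {3,5,6}->{3}; Z {3,4,6,7}->{3,4}; Y {3,4,6,7}->{6,7}
Constraint 2 (X < U) on D(X)={3,4,6} D(U)={3}: X {3,4,6}->{}; U {3}->{}
Constraint 3 (X + Z = Y) on D(X)={} D(Z)={3,4} D(Y)={6,7}: Z {3,4}->{}; Y {6,7}->{}
So after all 3 constraints: D(U) = {}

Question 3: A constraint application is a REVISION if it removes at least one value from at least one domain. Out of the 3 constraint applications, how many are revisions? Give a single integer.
Constraint 1 (U + Z = Y) on D(U)={3,5,6} D(Z)={3,4,6,7} D(Y)={3,4,6,7}: U {3,5,6}->{3}; Z {3,4,6,7}->{3,4}; Y {3,4,6,7}->{6,7} => REVISION
Constraint 2 (X < U) on D(X)={3,4,6} D(U)={3}: X {3,4,6}->{}; U {3}->{} => REVISION
Constraint 3 (X + Z = Y) on D(X)={} D(Z)={3,4} D(Y)={6,7}: Z {3,4}->{}; Y {6,7}->{} => REVISION
Total revisions = 3

Answer: 3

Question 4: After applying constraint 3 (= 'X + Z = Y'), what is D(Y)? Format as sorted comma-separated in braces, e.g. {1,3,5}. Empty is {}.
Answer: {}

Derivation:
Constraint 1 (U + Z = Y) on D(U)={3,5,6} D(Z)={3,4,6,7} D(Y)={3,4,6,7}: U {3,5,6}->{3}; Z {3,4,6,7}->{3,4}; Y {3,4,6,7}->{6,7}
Constraint 2 (X < U) on D(X)={3,4,6} D(U)={3}: X {3,4,6}->{}; U {3}->{}
Constraint 3 (X + Z = Y) on D(X)={} D(Z)={3,4} D(Y)={6,7}: Z {3,4}->{}; Y {6,7}->{}
So after constraint 3: D(Y) = {}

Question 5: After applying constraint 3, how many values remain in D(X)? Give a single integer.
Constraint 1 (U + Z = Y) on D(U)={3,5,6} D(Z)={3,4,6,7} D(Y)={3,4,6,7}: U {3,5,6}->{3}; Z {3,4,6,7}->{3,4}; Y {3,4,6,7}->{6,7}
Constraint 2 (X < U) on D(X)={3,4,6} D(U)={3}: X {3,4,6}->{}; U {3}->{}
Constraint 3 (X + Z = Y) on D(X)={} D(Z)={3,4} D(Y)={6,7}: Z {3,4}->{}; Y {6,7}->{}
So after constraint 3: D(X)={}, size = 0

Answer: 0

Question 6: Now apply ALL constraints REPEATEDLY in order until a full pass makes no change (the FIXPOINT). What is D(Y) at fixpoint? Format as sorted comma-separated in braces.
pass 0 (initial): D(Y)={3,4,6,7}
pass 1: U {3,5,6}->{}; X {3,4,6}->{}; Y {3,4,6,7}->{}; Z {3,4,6,7}->{}
pass 2: no change
Fixpoint after 2 passes: D(Y) = {}

Answer: {}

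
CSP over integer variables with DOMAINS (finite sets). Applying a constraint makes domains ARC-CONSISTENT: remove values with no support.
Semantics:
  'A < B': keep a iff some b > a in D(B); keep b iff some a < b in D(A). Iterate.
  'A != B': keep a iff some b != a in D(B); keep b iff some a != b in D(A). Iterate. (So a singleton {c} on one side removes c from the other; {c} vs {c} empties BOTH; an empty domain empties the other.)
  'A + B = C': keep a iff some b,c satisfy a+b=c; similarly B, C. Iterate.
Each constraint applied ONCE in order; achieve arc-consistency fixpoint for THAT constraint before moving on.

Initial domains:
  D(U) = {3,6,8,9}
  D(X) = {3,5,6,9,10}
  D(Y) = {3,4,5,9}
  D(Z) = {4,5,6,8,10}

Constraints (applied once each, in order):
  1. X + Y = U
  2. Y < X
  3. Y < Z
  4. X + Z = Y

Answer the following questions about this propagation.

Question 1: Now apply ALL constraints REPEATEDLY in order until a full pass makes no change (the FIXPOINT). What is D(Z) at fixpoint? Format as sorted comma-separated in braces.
Answer: {}

Derivation:
pass 0 (initial): D(Z)={4,5,6,8,10}
pass 1: U {3,6,8,9}->{6,8,9}; X {3,5,6,9,10}->{}; Y {3,4,5,9}->{}; Z {4,5,6,8,10}->{}
pass 2: U {6,8,9}->{}
pass 3: no change
Fixpoint after 3 passes: D(Z) = {}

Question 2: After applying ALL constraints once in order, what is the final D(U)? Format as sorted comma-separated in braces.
Constraint 1 (X + Y = U) on D(X)={3,5,6,9,10} D(Y)={3,4,5,9} D(U)={3,6,8,9}: X {3,5,6,9,10}->{3,5,6}; Y {3,4,5,9}->{3,4,5}; U {3,6,8,9}->{6,8,9}
Constraint 2 (Y < X) on D(Y)={3,4,5} D(X)={3,5,6}: X {3,5,6}->{5,6}
Constraint 3 (Y < Z) on D(Y)={3,4,5} D(Z)={4,5,6,8,10}: no change
Constraint 4 (X + Z = Y) on D(X)={5,6} D(Z)={4,5,6,8,10} D(Y)={3,4,5}: X {5,6}->{}; Z {4,5,6,8,10}->{}; Y {3,4,5}->{}
So after all 4 constraints: D(U) = {6,8,9}

Answer: {6,8,9}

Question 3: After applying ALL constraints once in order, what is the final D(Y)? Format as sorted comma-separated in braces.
Constraint 1 (X + Y = U) on D(X)={3,5,6,9,10} D(Y)={3,4,5,9} D(U)={3,6,8,9}: X {3,5,6,9,10}->{3,5,6}; Y {3,4,5,9}->{3,4,5}; U {3,6,8,9}->{6,8,9}
Constraint 2 (Y < X) on D(Y)={3,4,5} D(X)={3,5,6}: X {3,5,6}->{5,6}
Constraint 3 (Y < Z) on D(Y)={3,4,5} D(Z)={4,5,6,8,10}: no change
Constraint 4 (X + Z = Y) on D(X)={5,6} D(Z)={4,5,6,8,10} D(Y)={3,4,5}: X {5,6}->{}; Z {4,5,6,8,10}->{}; Y {3,4,5}->{}
So after all 4 constraints: D(Y) = {}

Answer: {}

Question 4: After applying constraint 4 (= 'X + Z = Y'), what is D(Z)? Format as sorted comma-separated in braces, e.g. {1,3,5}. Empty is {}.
Constraint 1 (X + Y = U) on D(X)={3,5,6,9,10} D(Y)={3,4,5,9} D(U)={3,6,8,9}: X {3,5,6,9,10}->{3,5,6}; Y {3,4,5,9}->{3,4,5}; U {3,6,8,9}->{6,8,9}
Constraint 2 (Y < X) on D(Y)={3,4,5} D(X)={3,5,6}: X {3,5,6}->{5,6}
Constraint 3 (Y < Z) on D(Y)={3,4,5} D(Z)={4,5,6,8,10}: no change
Constraint 4 (X + Z = Y) on D(X)={5,6} D(Z)={4,5,6,8,10} D(Y)={3,4,5}: X {5,6}->{}; Z {4,5,6,8,10}->{}; Y {3,4,5}->{}
So after constraint 4: D(Z) = {}

Answer: {}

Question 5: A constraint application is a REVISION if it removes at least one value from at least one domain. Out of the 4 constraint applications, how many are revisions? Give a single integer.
Answer: 3

Derivation:
Constraint 1 (X + Y = U) on D(X)={3,5,6,9,10} D(Y)={3,4,5,9} D(U)={3,6,8,9}: X {3,5,6,9,10}->{3,5,6}; Y {3,4,5,9}->{3,4,5}; U {3,6,8,9}->{6,8,9} => REVISION
Constraint 2 (Y < X) on D(Y)={3,4,5} D(X)={3,5,6}: X {3,5,6}->{5,6} => REVISION
Constraint 3 (Y < Z) on D(Y)={3,4,5} D(Z)={4,5,6,8,10}: no change => not a revision
Constraint 4 (X + Z = Y) on D(X)={5,6} D(Z)={4,5,6,8,10} D(Y)={3,4,5}: X {5,6}->{}; Z {4,5,6,8,10}->{}; Y {3,4,5}->{} => REVISION
Total revisions = 3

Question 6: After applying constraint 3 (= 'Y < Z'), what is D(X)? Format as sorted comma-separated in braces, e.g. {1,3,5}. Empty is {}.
Constraint 1 (X + Y = U) on D(X)={3,5,6,9,10} D(Y)={3,4,5,9} D(U)={3,6,8,9}: X {3,5,6,9,10}->{3,5,6}; Y {3,4,5,9}->{3,4,5}; U {3,6,8,9}->{6,8,9}
Constraint 2 (Y < X) on D(Y)={3,4,5} D(X)={3,5,6}: X {3,5,6}->{5,6}
Constraint 3 (Y < Z) on D(Y)={3,4,5} D(Z)={4,5,6,8,10}: no change
So after constraint 3: D(X) = {5,6}

Answer: {5,6}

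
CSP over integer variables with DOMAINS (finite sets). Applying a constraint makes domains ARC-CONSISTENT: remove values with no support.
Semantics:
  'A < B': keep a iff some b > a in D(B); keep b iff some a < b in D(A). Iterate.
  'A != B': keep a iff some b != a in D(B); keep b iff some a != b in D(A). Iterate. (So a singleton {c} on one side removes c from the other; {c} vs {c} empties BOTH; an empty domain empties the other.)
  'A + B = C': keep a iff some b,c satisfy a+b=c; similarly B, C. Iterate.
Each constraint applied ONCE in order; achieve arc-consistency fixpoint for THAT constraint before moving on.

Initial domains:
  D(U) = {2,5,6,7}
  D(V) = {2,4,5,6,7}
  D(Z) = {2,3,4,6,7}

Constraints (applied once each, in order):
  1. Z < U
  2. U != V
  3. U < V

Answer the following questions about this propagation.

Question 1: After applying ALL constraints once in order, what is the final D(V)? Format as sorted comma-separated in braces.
Constraint 1 (Z < U) on D(Z)={2,3,4,6,7} D(U)={2,5,6,7}: Z {2,3,4,6,7}->{2,3,4,6}; U {2,5,6,7}->{5,6,7}
Constraint 2 (U != V) on D(U)={5,6,7} D(V)={2,4,5,6,7}: no change
Constraint 3 (U < V) on D(U)={5,6,7} D(V)={2,4,5,6,7}: U {5,6,7}->{5,6}; V {2,4,5,6,7}->{6,7}
So after all 3 constraints: D(V) = {6,7}

Answer: {6,7}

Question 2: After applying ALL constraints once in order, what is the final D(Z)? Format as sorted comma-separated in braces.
Answer: {2,3,4,6}

Derivation:
Constraint 1 (Z < U) on D(Z)={2,3,4,6,7} D(U)={2,5,6,7}: Z {2,3,4,6,7}->{2,3,4,6}; U {2,5,6,7}->{5,6,7}
Constraint 2 (U != V) on D(U)={5,6,7} D(V)={2,4,5,6,7}: no change
Constraint 3 (U < V) on D(U)={5,6,7} D(V)={2,4,5,6,7}: U {5,6,7}->{5,6}; V {2,4,5,6,7}->{6,7}
So after all 3 constraints: D(Z) = {2,3,4,6}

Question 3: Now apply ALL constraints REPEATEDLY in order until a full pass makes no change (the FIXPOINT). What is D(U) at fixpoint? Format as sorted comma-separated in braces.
Answer: {5,6}

Derivation:
pass 0 (initial): D(U)={2,5,6,7}
pass 1: U {2,5,6,7}->{5,6}; V {2,4,5,6,7}->{6,7}; Z {2,3,4,6,7}->{2,3,4,6}
pass 2: Z {2,3,4,6}->{2,3,4}
pass 3: no change
Fixpoint after 3 passes: D(U) = {5,6}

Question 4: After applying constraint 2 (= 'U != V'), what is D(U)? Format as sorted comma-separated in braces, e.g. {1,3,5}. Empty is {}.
Answer: {5,6,7}

Derivation:
Constraint 1 (Z < U) on D(Z)={2,3,4,6,7} D(U)={2,5,6,7}: Z {2,3,4,6,7}->{2,3,4,6}; U {2,5,6,7}->{5,6,7}
Constraint 2 (U != V) on D(U)={5,6,7} D(V)={2,4,5,6,7}: no change
So after constraint 2: D(U) = {5,6,7}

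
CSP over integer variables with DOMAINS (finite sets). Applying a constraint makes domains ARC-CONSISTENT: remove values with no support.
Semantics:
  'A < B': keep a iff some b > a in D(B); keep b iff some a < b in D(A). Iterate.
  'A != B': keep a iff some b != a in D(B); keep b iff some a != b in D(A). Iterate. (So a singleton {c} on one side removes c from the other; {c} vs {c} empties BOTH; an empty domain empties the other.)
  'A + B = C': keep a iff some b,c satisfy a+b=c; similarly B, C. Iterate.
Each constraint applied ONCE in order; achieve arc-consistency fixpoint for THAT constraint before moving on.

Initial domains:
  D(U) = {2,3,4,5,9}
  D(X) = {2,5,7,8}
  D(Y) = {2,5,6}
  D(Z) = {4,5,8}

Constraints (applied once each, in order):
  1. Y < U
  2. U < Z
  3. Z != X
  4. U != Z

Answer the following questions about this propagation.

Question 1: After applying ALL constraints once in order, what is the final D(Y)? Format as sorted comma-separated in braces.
Answer: {2,5,6}

Derivation:
Constraint 1 (Y < U) on D(Y)={2,5,6} D(U)={2,3,4,5,9}: U {2,3,4,5,9}->{3,4,5,9}
Constraint 2 (U < Z) on D(U)={3,4,5,9} D(Z)={4,5,8}: U {3,4,5,9}->{3,4,5}
Constraint 3 (Z != X) on D(Z)={4,5,8} D(X)={2,5,7,8}: no change
Constraint 4 (U != Z) on D(U)={3,4,5} D(Z)={4,5,8}: no change
So after all 4 constraints: D(Y) = {2,5,6}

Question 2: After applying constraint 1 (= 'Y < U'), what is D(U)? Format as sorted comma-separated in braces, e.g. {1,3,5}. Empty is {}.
Answer: {3,4,5,9}

Derivation:
Constraint 1 (Y < U) on D(Y)={2,5,6} D(U)={2,3,4,5,9}: U {2,3,4,5,9}->{3,4,5,9}
So after constraint 1: D(U) = {3,4,5,9}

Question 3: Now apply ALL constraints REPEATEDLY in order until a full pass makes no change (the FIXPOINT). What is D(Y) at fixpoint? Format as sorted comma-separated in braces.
pass 0 (initial): D(Y)={2,5,6}
pass 1: U {2,3,4,5,9}->{3,4,5}
pass 2: Y {2,5,6}->{2}
pass 3: no change
Fixpoint after 3 passes: D(Y) = {2}

Answer: {2}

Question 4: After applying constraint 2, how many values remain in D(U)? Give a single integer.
Constraint 1 (Y < U) on D(Y)={2,5,6} D(U)={2,3,4,5,9}: U {2,3,4,5,9}->{3,4,5,9}
Constraint 2 (U < Z) on D(U)={3,4,5,9} D(Z)={4,5,8}: U {3,4,5,9}->{3,4,5}
So after constraint 2: D(U)={3,4,5}, size = 3

Answer: 3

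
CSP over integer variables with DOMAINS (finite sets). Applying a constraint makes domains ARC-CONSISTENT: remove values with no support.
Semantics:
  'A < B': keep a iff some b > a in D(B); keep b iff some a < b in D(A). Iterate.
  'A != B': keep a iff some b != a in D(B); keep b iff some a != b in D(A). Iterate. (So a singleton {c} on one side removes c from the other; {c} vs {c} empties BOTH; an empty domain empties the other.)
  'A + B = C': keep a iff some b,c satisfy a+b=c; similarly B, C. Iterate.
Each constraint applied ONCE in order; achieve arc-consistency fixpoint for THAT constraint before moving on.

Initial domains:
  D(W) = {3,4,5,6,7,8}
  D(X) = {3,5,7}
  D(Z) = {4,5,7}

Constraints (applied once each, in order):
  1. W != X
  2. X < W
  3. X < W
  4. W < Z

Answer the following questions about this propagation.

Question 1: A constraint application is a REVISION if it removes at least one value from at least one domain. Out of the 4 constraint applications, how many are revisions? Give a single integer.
Answer: 2

Derivation:
Constraint 1 (W != X) on D(W)={3,4,5,6,7,8} D(X)={3,5,7}: no change => not a revision
Constraint 2 (X < W) on D(X)={3,5,7} D(W)={3,4,5,6,7,8}: W {3,4,5,6,7,8}->{4,5,6,7,8} => REVISION
Constraint 3 (X < W) on D(X)={3,5,7} D(W)={4,5,6,7,8}: no change => not a revision
Constraint 4 (W < Z) on D(W)={4,5,6,7,8} D(Z)={4,5,7}: W {4,5,6,7,8}->{4,5,6}; Z {4,5,7}->{5,7} => REVISION
Total revisions = 2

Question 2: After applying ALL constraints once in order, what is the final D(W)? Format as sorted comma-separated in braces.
Constraint 1 (W != X) on D(W)={3,4,5,6,7,8} D(X)={3,5,7}: no change
Constraint 2 (X < W) on D(X)={3,5,7} D(W)={3,4,5,6,7,8}: W {3,4,5,6,7,8}->{4,5,6,7,8}
Constraint 3 (X < W) on D(X)={3,5,7} D(W)={4,5,6,7,8}: no change
Constraint 4 (W < Z) on D(W)={4,5,6,7,8} D(Z)={4,5,7}: W {4,5,6,7,8}->{4,5,6}; Z {4,5,7}->{5,7}
So after all 4 constraints: D(W) = {4,5,6}

Answer: {4,5,6}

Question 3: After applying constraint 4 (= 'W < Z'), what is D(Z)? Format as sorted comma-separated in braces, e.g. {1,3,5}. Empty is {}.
Answer: {5,7}

Derivation:
Constraint 1 (W != X) on D(W)={3,4,5,6,7,8} D(X)={3,5,7}: no change
Constraint 2 (X < W) on D(X)={3,5,7} D(W)={3,4,5,6,7,8}: W {3,4,5,6,7,8}->{4,5,6,7,8}
Constraint 3 (X < W) on D(X)={3,5,7} D(W)={4,5,6,7,8}: no change
Constraint 4 (W < Z) on D(W)={4,5,6,7,8} D(Z)={4,5,7}: W {4,5,6,7,8}->{4,5,6}; Z {4,5,7}->{5,7}
So after constraint 4: D(Z) = {5,7}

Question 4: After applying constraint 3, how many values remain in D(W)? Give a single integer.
Constraint 1 (W != X) on D(W)={3,4,5,6,7,8} D(X)={3,5,7}: no change
Constraint 2 (X < W) on D(X)={3,5,7} D(W)={3,4,5,6,7,8}: W {3,4,5,6,7,8}->{4,5,6,7,8}
Constraint 3 (X < W) on D(X)={3,5,7} D(W)={4,5,6,7,8}: no change
So after constraint 3: D(W)={4,5,6,7,8}, size = 5

Answer: 5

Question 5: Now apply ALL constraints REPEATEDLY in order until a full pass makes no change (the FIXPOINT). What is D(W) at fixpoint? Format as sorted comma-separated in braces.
pass 0 (initial): D(W)={3,4,5,6,7,8}
pass 1: W {3,4,5,6,7,8}->{4,5,6}; Z {4,5,7}->{5,7}
pass 2: X {3,5,7}->{3,5}
pass 3: no change
Fixpoint after 3 passes: D(W) = {4,5,6}

Answer: {4,5,6}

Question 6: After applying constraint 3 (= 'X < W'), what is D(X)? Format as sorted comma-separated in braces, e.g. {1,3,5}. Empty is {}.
Answer: {3,5,7}

Derivation:
Constraint 1 (W != X) on D(W)={3,4,5,6,7,8} D(X)={3,5,7}: no change
Constraint 2 (X < W) on D(X)={3,5,7} D(W)={3,4,5,6,7,8}: W {3,4,5,6,7,8}->{4,5,6,7,8}
Constraint 3 (X < W) on D(X)={3,5,7} D(W)={4,5,6,7,8}: no change
So after constraint 3: D(X) = {3,5,7}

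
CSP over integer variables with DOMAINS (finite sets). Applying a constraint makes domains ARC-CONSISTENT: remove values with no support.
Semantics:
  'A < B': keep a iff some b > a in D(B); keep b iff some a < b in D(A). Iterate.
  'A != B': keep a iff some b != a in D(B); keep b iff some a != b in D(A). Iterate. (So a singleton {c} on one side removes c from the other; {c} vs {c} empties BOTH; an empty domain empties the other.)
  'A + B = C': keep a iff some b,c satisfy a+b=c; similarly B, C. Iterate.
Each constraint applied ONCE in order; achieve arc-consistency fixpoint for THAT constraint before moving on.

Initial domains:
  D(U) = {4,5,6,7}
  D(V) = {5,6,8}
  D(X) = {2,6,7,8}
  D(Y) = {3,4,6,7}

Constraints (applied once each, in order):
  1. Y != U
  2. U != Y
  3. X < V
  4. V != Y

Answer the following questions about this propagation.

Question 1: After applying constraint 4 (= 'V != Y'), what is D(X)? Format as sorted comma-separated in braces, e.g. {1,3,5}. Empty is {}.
Constraint 1 (Y != U) on D(Y)={3,4,6,7} D(U)={4,5,6,7}: no change
Constraint 2 (U != Y) on D(U)={4,5,6,7} D(Y)={3,4,6,7}: no change
Constraint 3 (X < V) on D(X)={2,6,7,8} D(V)={5,6,8}: X {2,6,7,8}->{2,6,7}
Constraint 4 (V != Y) on D(V)={5,6,8} D(Y)={3,4,6,7}: no change
So after constraint 4: D(X) = {2,6,7}

Answer: {2,6,7}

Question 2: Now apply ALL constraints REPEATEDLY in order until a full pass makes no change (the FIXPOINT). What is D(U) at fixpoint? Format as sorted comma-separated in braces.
pass 0 (initial): D(U)={4,5,6,7}
pass 1: X {2,6,7,8}->{2,6,7}
pass 2: no change
Fixpoint after 2 passes: D(U) = {4,5,6,7}

Answer: {4,5,6,7}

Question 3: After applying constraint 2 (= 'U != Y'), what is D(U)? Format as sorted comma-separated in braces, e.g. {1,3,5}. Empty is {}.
Answer: {4,5,6,7}

Derivation:
Constraint 1 (Y != U) on D(Y)={3,4,6,7} D(U)={4,5,6,7}: no change
Constraint 2 (U != Y) on D(U)={4,5,6,7} D(Y)={3,4,6,7}: no change
So after constraint 2: D(U) = {4,5,6,7}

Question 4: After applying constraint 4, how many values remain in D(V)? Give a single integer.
Answer: 3

Derivation:
Constraint 1 (Y != U) on D(Y)={3,4,6,7} D(U)={4,5,6,7}: no change
Constraint 2 (U != Y) on D(U)={4,5,6,7} D(Y)={3,4,6,7}: no change
Constraint 3 (X < V) on D(X)={2,6,7,8} D(V)={5,6,8}: X {2,6,7,8}->{2,6,7}
Constraint 4 (V != Y) on D(V)={5,6,8} D(Y)={3,4,6,7}: no change
So after constraint 4: D(V)={5,6,8}, size = 3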